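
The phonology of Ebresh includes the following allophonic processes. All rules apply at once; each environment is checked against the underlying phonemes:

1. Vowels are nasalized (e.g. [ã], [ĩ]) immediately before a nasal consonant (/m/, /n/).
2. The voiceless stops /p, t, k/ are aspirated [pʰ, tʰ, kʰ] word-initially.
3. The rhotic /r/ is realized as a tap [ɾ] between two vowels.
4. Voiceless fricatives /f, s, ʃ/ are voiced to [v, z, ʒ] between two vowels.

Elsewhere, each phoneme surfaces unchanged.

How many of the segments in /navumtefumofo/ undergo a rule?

4

Segments that undergo a rule: /u/ → [ũ] (rule 1); /f/ → [v] (rule 4); /u/ → [ũ] (rule 1); /f/ → [v] (rule 4).
All other segments surface unchanged.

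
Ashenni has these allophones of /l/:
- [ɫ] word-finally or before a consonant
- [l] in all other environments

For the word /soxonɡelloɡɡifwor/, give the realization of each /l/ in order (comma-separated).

Occurrence 1 (position 8): word-finally or before a consonant → [ɫ].
Occurrence 2 (position 9): no conditioning environment matches → elsewhere allophone [l].

[ɫ], [l]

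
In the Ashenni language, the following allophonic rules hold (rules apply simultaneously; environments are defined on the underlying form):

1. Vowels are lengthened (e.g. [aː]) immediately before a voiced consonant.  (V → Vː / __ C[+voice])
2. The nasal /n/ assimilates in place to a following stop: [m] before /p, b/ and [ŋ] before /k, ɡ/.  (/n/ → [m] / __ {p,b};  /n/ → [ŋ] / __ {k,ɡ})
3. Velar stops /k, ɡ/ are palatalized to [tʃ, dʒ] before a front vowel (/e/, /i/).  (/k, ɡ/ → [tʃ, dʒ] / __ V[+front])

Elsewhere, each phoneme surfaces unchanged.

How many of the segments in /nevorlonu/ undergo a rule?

Segments that undergo a rule: /e/ → [eː] (rule 1); /o/ → [oː] (rule 1); /o/ → [oː] (rule 1).
All other segments surface unchanged.

3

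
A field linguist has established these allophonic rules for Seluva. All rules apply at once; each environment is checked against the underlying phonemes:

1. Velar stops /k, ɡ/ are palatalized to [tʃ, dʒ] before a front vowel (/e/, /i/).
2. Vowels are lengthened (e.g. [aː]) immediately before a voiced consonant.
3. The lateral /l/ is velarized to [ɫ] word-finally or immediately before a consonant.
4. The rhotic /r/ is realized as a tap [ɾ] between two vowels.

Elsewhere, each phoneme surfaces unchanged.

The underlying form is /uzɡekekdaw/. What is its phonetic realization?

[uːzdʒetʃekdaːw]

/u/ (word-initial) occurs before a voiced consonant → [uː] by rule 2.
/z/ (between /u/ and /ɡ/): no rule targets it → [z].
/ɡ/ — between /z/ and /e/, before a front vowel — surfaces as [dʒ] (rule 1).
/e/ (between /ɡ/ and /k/) fails the environment for rule 2, so it stays [e].
/k/ (between /e/ and /e/) occurs before a front vowel → [tʃ] by rule 1.
/e/ (between /k/ and /k/) fails the environment for rule 2, so it stays [e].
/k/ — between /e/ and /d/; rule 1 does not apply here → [k].
/d/ — not in any rule's target class → [d].
/a/ (between /d/ and /w/): before a voiced consonant, so rule 2 applies → [aː].
/w/ — not in any rule's target class → [w].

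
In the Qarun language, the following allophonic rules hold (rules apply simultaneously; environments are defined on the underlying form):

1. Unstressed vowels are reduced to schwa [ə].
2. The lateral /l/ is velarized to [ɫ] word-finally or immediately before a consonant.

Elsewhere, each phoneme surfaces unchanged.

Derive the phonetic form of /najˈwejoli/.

/a/ (between /n/ and /j/): in an unstressed syllable, so rule 1 applies → [ə].
/e/ (between /w/ and /j/) fails the environment for rule 1, so it stays [e].
/o/ (between /j/ and /l/) occurs in an unstressed syllable → [ə] by rule 1.
/l/ — between /o/ and /i/; rule 2 does not apply here → [l].
/i/ (word-final): in an unstressed syllable, so rule 1 applies → [ə].

[nəjˈwejələ]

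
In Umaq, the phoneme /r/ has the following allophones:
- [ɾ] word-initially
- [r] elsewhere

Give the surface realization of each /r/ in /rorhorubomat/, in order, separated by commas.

Occurrence 1 (position 1): word-initially → [ɾ].
Occurrence 2 (position 3): no conditioning environment matches → elsewhere allophone [r].
Occurrence 3 (position 6): no conditioning environment matches → elsewhere allophone [r].

[ɾ], [r], [r]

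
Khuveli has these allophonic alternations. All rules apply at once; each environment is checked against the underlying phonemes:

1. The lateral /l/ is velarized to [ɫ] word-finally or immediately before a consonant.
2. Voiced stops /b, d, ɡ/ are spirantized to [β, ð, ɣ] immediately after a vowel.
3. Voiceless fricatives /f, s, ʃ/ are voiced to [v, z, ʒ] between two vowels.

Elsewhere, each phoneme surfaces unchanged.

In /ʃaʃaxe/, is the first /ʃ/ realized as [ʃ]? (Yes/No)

/ʃ/ — word-initial; rule 3 does not apply here → [ʃ].
The actual realization is [ʃ], which matches [ʃ].

Yes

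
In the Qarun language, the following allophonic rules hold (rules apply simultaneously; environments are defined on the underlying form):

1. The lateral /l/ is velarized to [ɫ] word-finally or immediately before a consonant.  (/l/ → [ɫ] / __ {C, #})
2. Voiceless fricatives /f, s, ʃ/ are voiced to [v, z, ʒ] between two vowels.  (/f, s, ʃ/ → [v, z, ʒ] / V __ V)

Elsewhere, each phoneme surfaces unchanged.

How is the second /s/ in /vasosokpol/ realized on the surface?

[z]

/s/ — between /o/ and /o/, between two vowels — surfaces as [z] (rule 2).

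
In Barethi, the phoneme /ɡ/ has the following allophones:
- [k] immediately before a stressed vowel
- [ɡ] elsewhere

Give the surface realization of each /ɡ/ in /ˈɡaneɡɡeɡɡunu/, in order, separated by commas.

Occurrence 1 (position 1): immediately before a stressed vowel → [k].
Occurrence 2 (position 5): no conditioning environment matches → elsewhere allophone [ɡ].
Occurrence 3 (position 6): no conditioning environment matches → elsewhere allophone [ɡ].
Occurrence 4 (position 8): no conditioning environment matches → elsewhere allophone [ɡ].
Occurrence 5 (position 9): no conditioning environment matches → elsewhere allophone [ɡ].

[k], [ɡ], [ɡ], [ɡ], [ɡ]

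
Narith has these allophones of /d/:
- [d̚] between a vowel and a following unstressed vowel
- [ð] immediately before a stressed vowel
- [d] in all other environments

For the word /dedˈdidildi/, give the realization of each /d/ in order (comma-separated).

[d], [d], [ð], [d̚], [d]

Occurrence 1 (position 1): no conditioning environment matches → elsewhere allophone [d].
Occurrence 2 (position 3): no conditioning environment matches → elsewhere allophone [d].
Occurrence 3 (position 4): immediately before a stressed vowel → [ð].
Occurrence 4 (position 6): between a vowel and a following unstressed vowel → [d̚].
Occurrence 5 (position 9): no conditioning environment matches → elsewhere allophone [d].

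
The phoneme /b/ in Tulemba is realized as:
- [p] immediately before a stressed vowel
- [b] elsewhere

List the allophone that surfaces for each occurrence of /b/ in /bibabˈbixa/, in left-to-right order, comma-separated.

Occurrence 1 (position 1): no conditioning environment matches → elsewhere allophone [b].
Occurrence 2 (position 3): no conditioning environment matches → elsewhere allophone [b].
Occurrence 3 (position 5): no conditioning environment matches → elsewhere allophone [b].
Occurrence 4 (position 6): immediately before a stressed vowel → [p].

[b], [b], [b], [p]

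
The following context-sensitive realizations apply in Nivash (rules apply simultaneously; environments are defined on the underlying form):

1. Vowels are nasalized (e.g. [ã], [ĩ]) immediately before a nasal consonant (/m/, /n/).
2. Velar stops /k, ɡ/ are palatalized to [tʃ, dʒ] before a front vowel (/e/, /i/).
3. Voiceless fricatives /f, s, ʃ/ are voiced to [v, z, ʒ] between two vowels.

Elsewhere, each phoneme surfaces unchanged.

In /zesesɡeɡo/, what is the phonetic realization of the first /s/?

[z]

/s/ meets the environment for rule 3 (between two vowels) → [z].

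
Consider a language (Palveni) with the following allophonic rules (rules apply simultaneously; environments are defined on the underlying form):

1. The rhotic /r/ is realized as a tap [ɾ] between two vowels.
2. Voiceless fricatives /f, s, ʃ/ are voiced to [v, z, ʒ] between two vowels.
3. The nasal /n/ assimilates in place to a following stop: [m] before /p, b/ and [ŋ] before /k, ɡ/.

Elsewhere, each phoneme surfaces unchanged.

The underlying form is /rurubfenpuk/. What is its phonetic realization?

/r/ (word-initial) is in the target of rule 1 but the environment (between two vowels) is not met → [r].
/u/ stays [u].
Rule 1 applies to /r/ (between /u/ and /u/: between two vowels) → [ɾ].
/u/ stays [u].
/b/ stays [b].
/f/ (between /b/ and /e/) fails the environment for rule 2, so it stays [f].
/e/ (between /f/ and /n/) is unaffected → [e].
/n/ meets the environment for rule 3 (before a labial or velar stop) → [m].
/p/ (between /n/ and /u/): no rule targets it → [p].
/u/ (between /p/ and /k/): no rule targets it → [u].
/k/ — not in any rule's target class → [k].

[ruɾubfempuk]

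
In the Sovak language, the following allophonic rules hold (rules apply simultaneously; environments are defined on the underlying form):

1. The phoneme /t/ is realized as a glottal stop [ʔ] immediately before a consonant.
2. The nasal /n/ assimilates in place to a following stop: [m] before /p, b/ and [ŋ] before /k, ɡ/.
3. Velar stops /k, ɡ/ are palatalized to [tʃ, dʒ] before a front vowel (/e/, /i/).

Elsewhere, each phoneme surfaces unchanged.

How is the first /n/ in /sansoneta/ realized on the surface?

[n]

/n/ (between /a/ and /s/) fails the environment for rule 2, so it stays [n].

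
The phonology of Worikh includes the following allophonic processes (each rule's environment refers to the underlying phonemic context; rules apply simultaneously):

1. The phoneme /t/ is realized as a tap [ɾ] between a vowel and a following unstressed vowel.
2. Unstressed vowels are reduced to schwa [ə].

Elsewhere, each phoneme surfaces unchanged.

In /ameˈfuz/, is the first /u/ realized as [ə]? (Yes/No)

No

/u/ (between /f/ and /z/) is in the target of rule 2 but the environment (in an unstressed syllable) is not met → [u].
The actual realization is [u], not [ə].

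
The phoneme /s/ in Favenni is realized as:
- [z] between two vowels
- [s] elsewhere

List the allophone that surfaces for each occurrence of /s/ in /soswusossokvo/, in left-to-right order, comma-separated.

Occurrence 1 (position 1): no conditioning environment matches → elsewhere allophone [s].
Occurrence 2 (position 3): no conditioning environment matches → elsewhere allophone [s].
Occurrence 3 (position 6): between two vowels → [z].
Occurrence 4 (position 8): no conditioning environment matches → elsewhere allophone [s].
Occurrence 5 (position 9): no conditioning environment matches → elsewhere allophone [s].

[s], [s], [z], [s], [s]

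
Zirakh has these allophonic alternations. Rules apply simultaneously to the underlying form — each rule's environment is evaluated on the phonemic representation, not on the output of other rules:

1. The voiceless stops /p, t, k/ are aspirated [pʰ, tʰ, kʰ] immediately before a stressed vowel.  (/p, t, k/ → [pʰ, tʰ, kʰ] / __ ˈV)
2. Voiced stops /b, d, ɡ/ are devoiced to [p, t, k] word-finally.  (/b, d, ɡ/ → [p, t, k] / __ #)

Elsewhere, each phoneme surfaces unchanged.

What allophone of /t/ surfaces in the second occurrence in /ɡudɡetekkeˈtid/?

[tʰ]

/t/ (between /e/ and /i/): immediately before a stressed vowel, so rule 1 applies → [tʰ].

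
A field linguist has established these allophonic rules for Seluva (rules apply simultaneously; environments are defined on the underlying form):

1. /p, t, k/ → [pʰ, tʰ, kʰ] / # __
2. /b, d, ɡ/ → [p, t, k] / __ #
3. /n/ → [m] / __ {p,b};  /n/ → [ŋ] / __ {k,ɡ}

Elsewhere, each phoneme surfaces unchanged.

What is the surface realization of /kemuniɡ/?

[kʰemunik]

/k/ meets the environment for rule 1 (word-initially) → [kʰ].
/n/ (between /u/ and /i/) is in the target of rule 3 but the environment (before a labial or velar stop) is not met → [n].
Rule 2 applies to /ɡ/ (word-final: word-finally) → [k].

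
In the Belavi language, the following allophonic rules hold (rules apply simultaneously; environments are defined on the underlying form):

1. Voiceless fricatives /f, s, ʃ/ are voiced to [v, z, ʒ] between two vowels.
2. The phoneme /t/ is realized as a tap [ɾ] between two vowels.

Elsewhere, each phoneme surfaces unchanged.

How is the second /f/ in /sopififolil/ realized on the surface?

/f/ (between /i/ and /o/) occurs between two vowels → [v] by rule 1.

[v]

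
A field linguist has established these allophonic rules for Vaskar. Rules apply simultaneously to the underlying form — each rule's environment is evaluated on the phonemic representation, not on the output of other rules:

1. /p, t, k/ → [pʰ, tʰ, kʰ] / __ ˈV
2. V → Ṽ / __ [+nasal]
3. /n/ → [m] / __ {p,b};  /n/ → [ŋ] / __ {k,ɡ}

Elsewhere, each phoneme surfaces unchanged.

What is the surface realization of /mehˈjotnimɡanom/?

/m/ stays [m].
/e/ (between /m/ and /h/) fails the environment for rule 2, so it stays [e].
/h/ (between /e/ and /j/): no rule targets it → [h].
/j/ (between /h/ and /o/) is unaffected → [j].
/o/ — between /j/ and /t/; rule 2 does not apply here → [o].
/t/ — between /o/ and /n/; rule 1 does not apply here → [t].
/n/ (between /t/ and /i/) is in the target of rule 3 but the environment (before a labial or velar stop) is not met → [n].
/i/ meets the environment for rule 2 (before a nasal consonant) → [ĩ].
/m/ (between /i/ and /ɡ/) is unaffected → [m].
/ɡ/ (between /m/ and /a/): no rule targets it → [ɡ].
Rule 2 applies to /a/ (between /ɡ/ and /n/: before a nasal consonant) → [ã].
/n/ — between /a/ and /o/; rule 3 does not apply here → [n].
/o/ (between /n/ and /m/): before a nasal consonant, so rule 2 applies → [õ].
/m/ (word-final): no rule targets it → [m].

[mehˈjotnĩmɡãnõm]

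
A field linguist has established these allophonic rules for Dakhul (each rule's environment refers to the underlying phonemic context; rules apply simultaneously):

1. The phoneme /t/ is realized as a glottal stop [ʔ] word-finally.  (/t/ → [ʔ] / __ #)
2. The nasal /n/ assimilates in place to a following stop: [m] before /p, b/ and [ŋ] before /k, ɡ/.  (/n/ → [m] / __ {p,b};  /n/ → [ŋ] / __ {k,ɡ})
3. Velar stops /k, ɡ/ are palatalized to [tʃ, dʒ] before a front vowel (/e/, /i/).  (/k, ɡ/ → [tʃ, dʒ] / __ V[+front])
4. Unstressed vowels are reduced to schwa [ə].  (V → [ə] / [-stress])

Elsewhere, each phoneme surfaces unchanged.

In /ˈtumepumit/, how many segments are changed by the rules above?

4

Segments that undergo a rule: /e/ → [ə] (rule 4); /u/ → [ə] (rule 4); /i/ → [ə] (rule 4); /t/ → [ʔ] (rule 1).
All other segments surface unchanged.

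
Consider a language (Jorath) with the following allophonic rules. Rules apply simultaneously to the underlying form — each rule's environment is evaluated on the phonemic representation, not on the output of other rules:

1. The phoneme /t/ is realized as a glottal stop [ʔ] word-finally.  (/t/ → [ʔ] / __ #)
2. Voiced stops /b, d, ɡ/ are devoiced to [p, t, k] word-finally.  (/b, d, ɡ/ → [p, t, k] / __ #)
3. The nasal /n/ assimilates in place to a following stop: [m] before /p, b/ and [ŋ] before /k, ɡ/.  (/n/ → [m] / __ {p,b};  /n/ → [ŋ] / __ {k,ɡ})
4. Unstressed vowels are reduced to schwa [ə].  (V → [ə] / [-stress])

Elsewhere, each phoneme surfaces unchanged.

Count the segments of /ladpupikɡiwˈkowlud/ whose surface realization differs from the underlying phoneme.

6

Segments that undergo a rule: /a/ → [ə] (rule 4); /u/ → [ə] (rule 4); /i/ → [ə] (rule 4); /i/ → [ə] (rule 4); /u/ → [ə] (rule 4); /d/ → [t] (rule 2).
All other segments surface unchanged.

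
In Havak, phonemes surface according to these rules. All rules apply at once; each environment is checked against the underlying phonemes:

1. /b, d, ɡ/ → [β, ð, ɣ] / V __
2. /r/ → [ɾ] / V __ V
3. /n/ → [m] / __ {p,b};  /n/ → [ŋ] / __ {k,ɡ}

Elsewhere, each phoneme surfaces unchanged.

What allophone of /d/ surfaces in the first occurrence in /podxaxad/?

[ð]

/d/ (between /o/ and /x/) occurs immediately after a vowel → [ð] by rule 1.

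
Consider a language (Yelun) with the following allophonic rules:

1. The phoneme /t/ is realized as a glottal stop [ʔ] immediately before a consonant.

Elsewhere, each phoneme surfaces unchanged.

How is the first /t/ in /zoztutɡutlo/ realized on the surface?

[t]

/t/ (between /z/ and /u/): rule 1 targets it, but not immediately before a consonant → unchanged [t].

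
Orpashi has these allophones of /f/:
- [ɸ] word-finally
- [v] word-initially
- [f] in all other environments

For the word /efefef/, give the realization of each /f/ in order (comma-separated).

[f], [f], [ɸ]

Occurrence 1 (position 2): no conditioning environment matches → elsewhere allophone [f].
Occurrence 2 (position 4): no conditioning environment matches → elsewhere allophone [f].
Occurrence 3 (position 6): word-finally → [ɸ].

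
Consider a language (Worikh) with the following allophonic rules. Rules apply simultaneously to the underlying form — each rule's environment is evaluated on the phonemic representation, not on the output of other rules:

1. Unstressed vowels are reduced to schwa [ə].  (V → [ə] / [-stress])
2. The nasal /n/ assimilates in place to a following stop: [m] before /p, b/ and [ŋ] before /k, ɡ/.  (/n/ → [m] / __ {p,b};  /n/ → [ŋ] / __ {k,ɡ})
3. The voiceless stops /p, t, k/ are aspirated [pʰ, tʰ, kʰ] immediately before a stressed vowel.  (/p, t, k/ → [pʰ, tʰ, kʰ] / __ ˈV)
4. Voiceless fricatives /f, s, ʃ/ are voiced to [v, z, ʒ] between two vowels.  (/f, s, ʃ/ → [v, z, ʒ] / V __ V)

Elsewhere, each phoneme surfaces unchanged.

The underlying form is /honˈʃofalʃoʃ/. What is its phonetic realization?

/h/ — not in any rule's target class → [h].
/o/ meets the environment for rule 1 (in an unstressed syllable) → [ə].
/n/ (between /o/ and /ʃ/) fails the environment for rule 2, so it stays [n].
/ʃ/ (between /n/ and /o/) is in the target of rule 4 but the environment (between two vowels) is not met → [ʃ].
/o/ (between /ʃ/ and /f/) is in the target of rule 1 but the environment (in an unstressed syllable) is not met → [o].
/f/ (between /o/ and /a/) occurs between two vowels → [v] by rule 4.
/a/ — between /f/ and /l/, in an unstressed syllable — surfaces as [ə] (rule 1).
/l/ (between /a/ and /ʃ/) is unaffected → [l].
/ʃ/ (between /l/ and /o/) is in the target of rule 4 but the environment (between two vowels) is not met → [ʃ].
Rule 1 applies to /o/ (between /ʃ/ and /ʃ/: in an unstressed syllable) → [ə].
/ʃ/ (word-final): rule 4 targets it, but not between two vowels → unchanged [ʃ].

[hənˈʃovəlʃəʃ]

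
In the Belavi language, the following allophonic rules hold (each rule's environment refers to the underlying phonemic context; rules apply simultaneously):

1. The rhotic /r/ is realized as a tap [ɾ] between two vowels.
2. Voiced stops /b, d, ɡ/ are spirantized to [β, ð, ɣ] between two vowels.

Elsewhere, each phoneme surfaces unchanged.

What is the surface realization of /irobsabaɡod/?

[iɾobsaβaɣod]

/i/ (word-initial) is unaffected → [i].
/r/ (between /i/ and /o/) occurs between two vowels → [ɾ] by rule 1.
/o/ (between /r/ and /b/): no rule targets it → [o].
/b/ (between /o/ and /s/) is in the target of rule 2 but the environment (between two vowels) is not met → [b].
/s/ stays [s].
/a/ (between /s/ and /b/) is unaffected → [a].
/b/ — between /a/ and /a/, between two vowels — surfaces as [β] (rule 2).
/a/ stays [a].
/ɡ/ (between /a/ and /o/): between two vowels, so rule 2 applies → [ɣ].
/o/ — not in any rule's target class → [o].
/d/ (word-final) is in the target of rule 2 but the environment (between two vowels) is not met → [d].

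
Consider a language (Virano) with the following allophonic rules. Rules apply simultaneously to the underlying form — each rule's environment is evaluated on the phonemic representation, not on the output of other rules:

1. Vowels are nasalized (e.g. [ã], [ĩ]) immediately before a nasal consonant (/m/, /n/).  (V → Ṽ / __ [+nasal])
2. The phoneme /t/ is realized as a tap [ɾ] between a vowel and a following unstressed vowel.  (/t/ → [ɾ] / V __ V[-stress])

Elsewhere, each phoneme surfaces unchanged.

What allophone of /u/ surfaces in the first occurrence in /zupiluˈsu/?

/u/ (between /z/ and /p/): rule 1 targets it, but not before a nasal consonant → unchanged [u].

[u]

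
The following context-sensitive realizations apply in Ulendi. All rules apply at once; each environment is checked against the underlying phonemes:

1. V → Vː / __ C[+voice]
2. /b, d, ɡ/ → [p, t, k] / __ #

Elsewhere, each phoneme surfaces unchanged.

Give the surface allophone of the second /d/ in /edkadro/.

[d]

/d/ — between /a/ and /r/; rule 2 does not apply here → [d].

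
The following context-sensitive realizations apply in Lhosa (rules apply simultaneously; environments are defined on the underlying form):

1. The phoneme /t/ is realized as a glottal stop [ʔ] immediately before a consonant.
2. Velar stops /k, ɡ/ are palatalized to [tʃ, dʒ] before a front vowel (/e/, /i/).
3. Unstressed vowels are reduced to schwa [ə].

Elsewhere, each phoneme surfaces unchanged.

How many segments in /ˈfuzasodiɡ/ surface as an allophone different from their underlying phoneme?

Segments that undergo a rule: /a/ → [ə] (rule 3); /o/ → [ə] (rule 3); /i/ → [ə] (rule 3).
All other segments surface unchanged.

3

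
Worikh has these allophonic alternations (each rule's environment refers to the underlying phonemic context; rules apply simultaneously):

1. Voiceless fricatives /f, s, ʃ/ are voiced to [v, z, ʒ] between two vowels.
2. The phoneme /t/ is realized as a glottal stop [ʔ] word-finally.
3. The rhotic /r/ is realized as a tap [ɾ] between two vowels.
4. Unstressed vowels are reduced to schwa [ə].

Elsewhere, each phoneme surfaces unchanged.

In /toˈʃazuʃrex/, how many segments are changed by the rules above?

4

Segments that undergo a rule: /o/ → [ə] (rule 4); /ʃ/ → [ʒ] (rule 1); /u/ → [ə] (rule 4); /e/ → [ə] (rule 4).
All other segments surface unchanged.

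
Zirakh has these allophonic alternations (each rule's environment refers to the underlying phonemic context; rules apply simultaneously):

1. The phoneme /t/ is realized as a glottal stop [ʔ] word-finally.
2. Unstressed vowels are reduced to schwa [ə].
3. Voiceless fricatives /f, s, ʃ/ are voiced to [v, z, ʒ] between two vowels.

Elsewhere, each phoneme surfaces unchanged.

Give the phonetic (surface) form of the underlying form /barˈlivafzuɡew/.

/a/ — between /b/ and /r/, in an unstressed syllable — surfaces as [ə] (rule 2).
/i/ — between /l/ and /v/; rule 2 does not apply here → [i].
/a/ (between /v/ and /f/) occurs in an unstressed syllable → [ə] by rule 2.
/f/ (between /a/ and /z/): rule 3 targets it, but not between two vowels → unchanged [f].
/u/ (between /z/ and /ɡ/) occurs in an unstressed syllable → [ə] by rule 2.
/e/ (between /ɡ/ and /w/): in an unstressed syllable, so rule 2 applies → [ə].

[bərˈlivəfzəɡəw]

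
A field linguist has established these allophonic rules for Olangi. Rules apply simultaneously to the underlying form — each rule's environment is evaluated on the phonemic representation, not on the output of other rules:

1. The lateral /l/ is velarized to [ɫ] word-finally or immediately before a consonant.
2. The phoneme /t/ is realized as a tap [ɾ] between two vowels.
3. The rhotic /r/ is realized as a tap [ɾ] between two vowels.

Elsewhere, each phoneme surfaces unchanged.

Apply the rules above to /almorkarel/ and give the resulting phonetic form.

/a/ (word-initial): no rule targets it → [a].
/l/ — between /a/ and /m/, word-finally or immediately before a consonant — surfaces as [ɫ] (rule 1).
/m/ (between /l/ and /o/) is unaffected → [m].
/o/ (between /m/ and /r/) is unaffected → [o].
/r/ — between /o/ and /k/; rule 3 does not apply here → [r].
/k/ — not in any rule's target class → [k].
/a/ — not in any rule's target class → [a].
/r/ (between /a/ and /e/) occurs between two vowels → [ɾ] by rule 3.
/e/ (between /r/ and /l/) is unaffected → [e].
/l/ (word-final) occurs word-finally or immediately before a consonant → [ɫ] by rule 1.

[aɫmorkaɾeɫ]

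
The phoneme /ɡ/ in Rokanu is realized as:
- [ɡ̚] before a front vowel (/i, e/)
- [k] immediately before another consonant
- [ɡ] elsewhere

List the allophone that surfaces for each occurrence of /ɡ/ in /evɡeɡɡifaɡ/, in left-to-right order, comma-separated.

[ɡ̚], [k], [ɡ̚], [ɡ]

Occurrence 1 (position 3): before a front vowel (/i, e/) → [ɡ̚].
Occurrence 2 (position 5): immediately before another consonant → [k].
Occurrence 3 (position 6): before a front vowel (/i, e/) → [ɡ̚].
Occurrence 4 (position 10): no conditioning environment matches → elsewhere allophone [ɡ].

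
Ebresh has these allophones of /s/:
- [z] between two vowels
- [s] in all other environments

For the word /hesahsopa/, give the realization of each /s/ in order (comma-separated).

[z], [s]

Occurrence 1 (position 3): between two vowels → [z].
Occurrence 2 (position 6): no conditioning environment matches → elsewhere allophone [s].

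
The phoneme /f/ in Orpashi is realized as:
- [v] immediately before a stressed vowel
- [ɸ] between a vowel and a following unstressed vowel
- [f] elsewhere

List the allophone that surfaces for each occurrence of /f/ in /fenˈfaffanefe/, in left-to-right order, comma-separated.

[f], [v], [f], [f], [ɸ]

Occurrence 1 (position 1): no conditioning environment matches → elsewhere allophone [f].
Occurrence 2 (position 4): immediately before a stressed vowel → [v].
Occurrence 3 (position 6): no conditioning environment matches → elsewhere allophone [f].
Occurrence 4 (position 7): no conditioning environment matches → elsewhere allophone [f].
Occurrence 5 (position 11): between a vowel and a following unstressed vowel → [ɸ].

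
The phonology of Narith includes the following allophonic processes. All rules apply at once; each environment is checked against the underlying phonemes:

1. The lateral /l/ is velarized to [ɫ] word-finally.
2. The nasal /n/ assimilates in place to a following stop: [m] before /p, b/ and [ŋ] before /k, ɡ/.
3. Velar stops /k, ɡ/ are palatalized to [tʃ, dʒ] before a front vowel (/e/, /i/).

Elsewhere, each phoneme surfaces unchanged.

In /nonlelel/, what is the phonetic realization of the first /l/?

/l/ (between /n/ and /e/) is in the target of rule 1 but the environment (word-finally) is not met → [l].

[l]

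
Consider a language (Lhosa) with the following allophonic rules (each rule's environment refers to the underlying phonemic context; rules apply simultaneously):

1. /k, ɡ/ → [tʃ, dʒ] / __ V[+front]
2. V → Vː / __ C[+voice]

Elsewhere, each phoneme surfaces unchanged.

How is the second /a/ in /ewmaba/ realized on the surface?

[a]

/a/ (word-final) fails the environment for rule 2, so it stays [a].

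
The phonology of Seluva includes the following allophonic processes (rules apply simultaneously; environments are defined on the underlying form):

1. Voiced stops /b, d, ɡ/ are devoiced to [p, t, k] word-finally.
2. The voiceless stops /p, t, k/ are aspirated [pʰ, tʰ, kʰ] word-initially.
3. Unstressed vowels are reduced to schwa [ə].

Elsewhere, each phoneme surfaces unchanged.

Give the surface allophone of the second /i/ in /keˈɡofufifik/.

Rule 3 applies to /i/ (between /f/ and /k/: in an unstressed syllable) → [ə].

[ə]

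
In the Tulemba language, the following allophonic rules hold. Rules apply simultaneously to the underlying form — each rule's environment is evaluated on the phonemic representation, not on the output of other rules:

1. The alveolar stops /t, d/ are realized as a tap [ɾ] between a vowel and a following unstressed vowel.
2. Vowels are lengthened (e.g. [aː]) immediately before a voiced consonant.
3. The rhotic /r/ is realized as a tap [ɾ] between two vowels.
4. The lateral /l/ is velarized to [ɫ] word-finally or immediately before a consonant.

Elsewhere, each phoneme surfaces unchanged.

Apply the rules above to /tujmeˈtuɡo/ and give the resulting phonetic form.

[tuːjmeˈtuːɡo]

/t/ (word-initial): rule 1 targets it, but not between a vowel and a following unstressed vowel → unchanged [t].
/u/ (between /t/ and /j/): before a voiced consonant, so rule 2 applies → [uː].
/j/ (between /u/ and /m/): no rule targets it → [j].
/m/ (between /j/ and /e/) is unaffected → [m].
/e/ (between /m/ and /t/) fails the environment for rule 2, so it stays [e].
/t/ (between /e/ and /u/): rule 1 targets it, but not between a vowel and a following unstressed vowel → unchanged [t].
/u/ (between /t/ and /ɡ/): before a voiced consonant, so rule 2 applies → [uː].
/ɡ/ stays [ɡ].
/o/ (word-final): rule 2 targets it, but not before a voiced consonant → unchanged [o].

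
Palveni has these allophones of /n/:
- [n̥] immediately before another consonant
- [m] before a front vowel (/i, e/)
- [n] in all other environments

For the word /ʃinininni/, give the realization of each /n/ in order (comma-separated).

[m], [m], [n̥], [m]

Occurrence 1 (position 3): before a front vowel (/i, e/) → [m].
Occurrence 2 (position 5): before a front vowel (/i, e/) → [m].
Occurrence 3 (position 7): immediately before another consonant → [n̥].
Occurrence 4 (position 8): before a front vowel (/i, e/) → [m].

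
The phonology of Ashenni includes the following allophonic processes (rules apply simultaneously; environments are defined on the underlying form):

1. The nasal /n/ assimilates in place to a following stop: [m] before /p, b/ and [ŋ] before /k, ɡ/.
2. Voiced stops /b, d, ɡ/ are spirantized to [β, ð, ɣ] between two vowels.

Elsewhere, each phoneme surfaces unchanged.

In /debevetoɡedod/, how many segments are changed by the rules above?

Segments that undergo a rule: /b/ → [β] (rule 2); /ɡ/ → [ɣ] (rule 2); /d/ → [ð] (rule 2).
All other segments surface unchanged.

3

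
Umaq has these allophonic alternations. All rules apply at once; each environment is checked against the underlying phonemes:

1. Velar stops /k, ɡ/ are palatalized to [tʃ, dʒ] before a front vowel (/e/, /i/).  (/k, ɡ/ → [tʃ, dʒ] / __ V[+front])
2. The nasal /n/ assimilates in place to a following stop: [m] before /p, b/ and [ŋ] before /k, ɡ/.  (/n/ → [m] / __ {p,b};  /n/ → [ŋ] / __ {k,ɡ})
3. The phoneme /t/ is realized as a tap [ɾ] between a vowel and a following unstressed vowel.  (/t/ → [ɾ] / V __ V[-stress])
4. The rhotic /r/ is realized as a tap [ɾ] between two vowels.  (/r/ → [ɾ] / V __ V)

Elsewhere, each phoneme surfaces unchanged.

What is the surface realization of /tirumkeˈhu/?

[tiɾumtʃeˈhu]

/t/ — word-initial; rule 3 does not apply here → [t].
/r/ — between /i/ and /u/, between two vowels — surfaces as [ɾ] (rule 4).
Rule 1 applies to /k/ (between /m/ and /e/: before a front vowel) → [tʃ].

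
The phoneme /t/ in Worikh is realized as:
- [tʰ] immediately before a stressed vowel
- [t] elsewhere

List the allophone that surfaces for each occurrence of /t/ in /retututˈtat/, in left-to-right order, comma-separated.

[t], [t], [t], [tʰ], [t]

Occurrence 1 (position 3): no conditioning environment matches → elsewhere allophone [t].
Occurrence 2 (position 5): no conditioning environment matches → elsewhere allophone [t].
Occurrence 3 (position 7): no conditioning environment matches → elsewhere allophone [t].
Occurrence 4 (position 8): immediately before a stressed vowel → [tʰ].
Occurrence 5 (position 10): no conditioning environment matches → elsewhere allophone [t].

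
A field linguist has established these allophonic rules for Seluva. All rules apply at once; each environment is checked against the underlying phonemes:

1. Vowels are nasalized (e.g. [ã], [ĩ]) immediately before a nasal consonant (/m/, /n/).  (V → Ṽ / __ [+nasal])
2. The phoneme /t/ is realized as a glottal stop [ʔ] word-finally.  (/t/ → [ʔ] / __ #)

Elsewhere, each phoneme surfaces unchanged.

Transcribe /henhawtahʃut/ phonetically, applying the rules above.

/h/ stays [h].
Rule 1 applies to /e/ (between /h/ and /n/: before a nasal consonant) → [ẽ].
/n/ — not in any rule's target class → [n].
/h/ (between /n/ and /a/): no rule targets it → [h].
/a/ (between /h/ and /w/): rule 1 targets it, but not before a nasal consonant → unchanged [a].
/w/ stays [w].
/t/ (between /w/ and /a/): rule 2 targets it, but not word-finally → unchanged [t].
/a/ (between /t/ and /h/) is in the target of rule 1 but the environment (before a nasal consonant) is not met → [a].
/h/ (between /a/ and /ʃ/) is unaffected → [h].
/ʃ/ stays [ʃ].
/u/ (between /ʃ/ and /t/): rule 1 targets it, but not before a nasal consonant → unchanged [u].
/t/ — word-final, word-finally — surfaces as [ʔ] (rule 2).

[hẽnhawtahʃuʔ]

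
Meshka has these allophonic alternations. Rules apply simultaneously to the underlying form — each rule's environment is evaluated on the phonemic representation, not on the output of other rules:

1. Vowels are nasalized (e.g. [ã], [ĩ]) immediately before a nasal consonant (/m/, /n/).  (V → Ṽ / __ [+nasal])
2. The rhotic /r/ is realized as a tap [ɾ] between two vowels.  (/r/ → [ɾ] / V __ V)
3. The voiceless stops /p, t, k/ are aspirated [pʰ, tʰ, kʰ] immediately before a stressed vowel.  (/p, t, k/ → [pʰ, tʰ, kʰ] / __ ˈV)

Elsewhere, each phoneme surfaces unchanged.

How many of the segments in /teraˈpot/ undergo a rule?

2

Segments that undergo a rule: /r/ → [ɾ] (rule 2); /p/ → [pʰ] (rule 3).
All other segments surface unchanged.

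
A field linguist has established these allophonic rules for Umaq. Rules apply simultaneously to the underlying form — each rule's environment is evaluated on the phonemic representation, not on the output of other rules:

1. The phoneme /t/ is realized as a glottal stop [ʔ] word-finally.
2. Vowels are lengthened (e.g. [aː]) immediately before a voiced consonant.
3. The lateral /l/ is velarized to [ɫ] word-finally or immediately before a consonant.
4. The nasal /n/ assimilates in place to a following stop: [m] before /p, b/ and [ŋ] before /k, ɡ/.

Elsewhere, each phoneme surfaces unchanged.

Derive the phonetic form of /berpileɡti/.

[beːrpiːleːɡti]

/b/ — not in any rule's target class → [b].
Rule 2 applies to /e/ (between /b/ and /r/: before a voiced consonant) → [eː].
/r/ stays [r].
/p/ (between /r/ and /i/) is unaffected → [p].
Rule 2 applies to /i/ (between /p/ and /l/: before a voiced consonant) → [iː].
/l/ (between /i/ and /e/) is in the target of rule 3 but the environment (word-finally or immediately before a consonant) is not met → [l].
Rule 2 applies to /e/ (between /l/ and /ɡ/: before a voiced consonant) → [eː].
/ɡ/ stays [ɡ].
/t/ — between /ɡ/ and /i/; rule 1 does not apply here → [t].
/i/ (word-final) is in the target of rule 2 but the environment (before a voiced consonant) is not met → [i].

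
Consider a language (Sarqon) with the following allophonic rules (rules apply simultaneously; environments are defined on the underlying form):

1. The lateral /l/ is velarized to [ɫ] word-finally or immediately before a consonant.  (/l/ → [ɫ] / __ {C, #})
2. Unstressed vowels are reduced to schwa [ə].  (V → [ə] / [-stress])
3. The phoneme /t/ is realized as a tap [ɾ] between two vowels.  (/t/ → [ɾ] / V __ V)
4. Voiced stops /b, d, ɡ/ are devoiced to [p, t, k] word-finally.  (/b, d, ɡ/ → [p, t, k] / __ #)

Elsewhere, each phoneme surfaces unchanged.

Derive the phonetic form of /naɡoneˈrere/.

[nəɡənəˈrerə]

/a/ meets the environment for rule 2 (in an unstressed syllable) → [ə].
/ɡ/ (between /a/ and /o/) is in the target of rule 4 but the environment (word-finally) is not met → [ɡ].
/o/ (between /ɡ/ and /n/): in an unstressed syllable, so rule 2 applies → [ə].
Rule 2 applies to /e/ (between /n/ and /r/: in an unstressed syllable) → [ə].
/e/ — between /r/ and /r/; rule 2 does not apply here → [e].
/e/ meets the environment for rule 2 (in an unstressed syllable) → [ə].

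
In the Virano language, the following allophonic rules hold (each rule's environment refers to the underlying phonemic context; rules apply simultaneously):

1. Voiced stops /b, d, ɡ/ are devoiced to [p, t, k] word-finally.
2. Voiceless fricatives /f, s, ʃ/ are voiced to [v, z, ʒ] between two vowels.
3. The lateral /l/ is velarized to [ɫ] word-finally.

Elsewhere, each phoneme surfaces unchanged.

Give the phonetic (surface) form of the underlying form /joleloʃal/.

/j/ — not in any rule's target class → [j].
/o/ (between /j/ and /l/) is unaffected → [o].
/l/ (between /o/ and /e/) is in the target of rule 3 but the environment (word-finally) is not met → [l].
/e/ (between /l/ and /l/) is unaffected → [e].
/l/ (between /e/ and /o/): rule 3 targets it, but not word-finally → unchanged [l].
/o/ — not in any rule's target class → [o].
/ʃ/ meets the environment for rule 2 (between two vowels) → [ʒ].
/a/ (between /ʃ/ and /l/) is unaffected → [a].
/l/ meets the environment for rule 3 (word-finally) → [ɫ].

[joleloʒaɫ]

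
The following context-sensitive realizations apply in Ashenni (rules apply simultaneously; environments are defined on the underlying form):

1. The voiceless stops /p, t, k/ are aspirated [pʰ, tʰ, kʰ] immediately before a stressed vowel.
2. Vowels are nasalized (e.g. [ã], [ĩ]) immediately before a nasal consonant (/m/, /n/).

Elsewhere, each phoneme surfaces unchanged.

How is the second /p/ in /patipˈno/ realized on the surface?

/p/ (between /i/ and /n/): rule 1 targets it, but not immediately before a stressed vowel → unchanged [p].

[p]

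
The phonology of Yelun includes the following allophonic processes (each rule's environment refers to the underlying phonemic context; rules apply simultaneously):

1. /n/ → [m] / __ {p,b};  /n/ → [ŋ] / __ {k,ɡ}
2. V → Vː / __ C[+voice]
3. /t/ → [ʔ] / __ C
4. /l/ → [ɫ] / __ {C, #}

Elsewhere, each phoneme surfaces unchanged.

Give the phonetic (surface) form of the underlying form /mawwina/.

[maːwwiːna]

/m/ (word-initial): no rule targets it → [m].
/a/ (between /m/ and /w/): before a voiced consonant, so rule 2 applies → [aː].
/w/ stays [w].
/w/ — not in any rule's target class → [w].
/i/ (between /w/ and /n/) occurs before a voiced consonant → [iː] by rule 2.
/n/ (between /i/ and /a/) fails the environment for rule 1, so it stays [n].
/a/ (word-final) fails the environment for rule 2, so it stays [a].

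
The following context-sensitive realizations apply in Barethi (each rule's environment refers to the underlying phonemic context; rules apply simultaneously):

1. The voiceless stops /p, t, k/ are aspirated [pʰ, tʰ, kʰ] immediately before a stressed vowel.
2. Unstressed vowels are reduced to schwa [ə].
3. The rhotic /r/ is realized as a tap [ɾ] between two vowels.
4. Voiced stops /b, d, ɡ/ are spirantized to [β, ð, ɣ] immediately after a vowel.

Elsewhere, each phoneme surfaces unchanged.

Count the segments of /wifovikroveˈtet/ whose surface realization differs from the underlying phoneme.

6

Segments that undergo a rule: /i/ → [ə] (rule 2); /o/ → [ə] (rule 2); /i/ → [ə] (rule 2); /o/ → [ə] (rule 2); /e/ → [ə] (rule 2); /t/ → [tʰ] (rule 1).
All other segments surface unchanged.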